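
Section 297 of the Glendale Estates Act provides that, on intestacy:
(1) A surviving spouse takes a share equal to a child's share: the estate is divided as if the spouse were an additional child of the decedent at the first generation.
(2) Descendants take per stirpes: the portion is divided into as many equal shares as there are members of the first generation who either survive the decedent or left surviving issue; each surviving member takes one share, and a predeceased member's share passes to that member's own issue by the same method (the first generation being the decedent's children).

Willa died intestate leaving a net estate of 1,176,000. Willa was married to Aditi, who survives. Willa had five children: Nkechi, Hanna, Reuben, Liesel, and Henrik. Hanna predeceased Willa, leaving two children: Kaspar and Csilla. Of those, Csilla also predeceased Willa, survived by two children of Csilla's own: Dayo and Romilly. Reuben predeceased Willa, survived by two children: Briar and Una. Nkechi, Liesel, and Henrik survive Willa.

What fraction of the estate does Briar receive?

Briar receives 1/12 of the estate.

The spouse counts as an additional share at the children's level, so there are 6 primary shares of 196,000. Aditi takes one such share (196,000).
The children's combined portion (980,000) is divided into 5 shares of 196,000: Nkechi, Liesel, and Henrik each take 196,000; Hanna's 196,000 share passes to Hanna's issue; Reuben's 196,000 share passes to Reuben's issue.
Hanna's share (196,000) is divided into 2 shares of 98,000: Kaspar takes 98,000; Csilla's 98,000 share passes to Csilla's issue.
Csilla's share (98,000) is divided into 2 shares of 49,000: Dayo and Romilly each take 49,000.
Reuben's share (196,000) is divided into 2 shares of 98,000: Briar and Una each take 98,000.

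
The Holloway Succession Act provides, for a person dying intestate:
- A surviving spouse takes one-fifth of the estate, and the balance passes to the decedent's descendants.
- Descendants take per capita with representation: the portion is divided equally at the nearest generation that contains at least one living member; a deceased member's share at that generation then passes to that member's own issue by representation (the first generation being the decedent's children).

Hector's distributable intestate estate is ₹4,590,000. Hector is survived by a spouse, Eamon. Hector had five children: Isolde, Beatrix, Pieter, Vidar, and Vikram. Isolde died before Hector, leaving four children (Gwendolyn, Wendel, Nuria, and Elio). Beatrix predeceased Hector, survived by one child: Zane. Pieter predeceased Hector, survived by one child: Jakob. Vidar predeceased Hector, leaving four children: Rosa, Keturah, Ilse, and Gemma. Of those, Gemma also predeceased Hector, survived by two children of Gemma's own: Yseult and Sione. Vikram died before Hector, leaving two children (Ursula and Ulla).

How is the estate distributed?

Eamon takes one-fifth of ₹4,590,000 = ₹918,000. The remaining ₹3,672,000 passes to the descendants.
No child survives, so the initial division is made at the grandchildren's generation.
The descendants' portion (₹3,672,000) is divided into 12 shares of ₹306,000: Gwendolyn, Wendel, Nuria, Elio, Zane, Jakob, Rosa, Keturah, Ilse, Ursula, and Ulla each take ₹306,000; Gemma's ₹306,000 share passes to Gemma's issue.
Gemma's share (₹306,000) is divided into 2 shares of ₹153,000: Yseult and Sione each take ₹153,000.

Eamon: ₹918,000; Gwendolyn: ₹306,000; Wendel: ₹306,000; Nuria: ₹306,000; Elio: ₹306,000; Zane: ₹306,000; Jakob: ₹306,000; Rosa: ₹306,000; Keturah: ₹306,000; Ilse: ₹306,000; Yseult: ₹153,000; Sione: ₹153,000; Ursula: ₹306,000; Ulla: ₹306,000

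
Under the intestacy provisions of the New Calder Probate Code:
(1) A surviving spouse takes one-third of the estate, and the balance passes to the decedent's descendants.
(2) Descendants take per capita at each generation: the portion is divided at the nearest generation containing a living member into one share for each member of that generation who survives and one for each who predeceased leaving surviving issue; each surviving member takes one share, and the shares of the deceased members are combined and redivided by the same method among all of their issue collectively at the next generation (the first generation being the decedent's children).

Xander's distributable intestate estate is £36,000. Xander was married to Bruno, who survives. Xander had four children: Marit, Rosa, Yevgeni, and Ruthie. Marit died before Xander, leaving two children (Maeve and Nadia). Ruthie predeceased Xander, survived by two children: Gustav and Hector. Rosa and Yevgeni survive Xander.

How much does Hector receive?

Hector receives £3,000.

Bruno takes one-third of £36,000 = £12,000. The remaining £24,000 passes to the descendants.
The descendants' portion (£24,000) is divided at the children's generation into 4 shares of £6,000. Rosa and Yevgeni each take £6,000. The 2 shares of the deceased (Marit and Ruthie) are combined into a pool of £12,000.
That pool (£12,000) is divided at the grandchildren's generation equally among Maeve, Nadia, Gustav, and Hector: £3,000 each.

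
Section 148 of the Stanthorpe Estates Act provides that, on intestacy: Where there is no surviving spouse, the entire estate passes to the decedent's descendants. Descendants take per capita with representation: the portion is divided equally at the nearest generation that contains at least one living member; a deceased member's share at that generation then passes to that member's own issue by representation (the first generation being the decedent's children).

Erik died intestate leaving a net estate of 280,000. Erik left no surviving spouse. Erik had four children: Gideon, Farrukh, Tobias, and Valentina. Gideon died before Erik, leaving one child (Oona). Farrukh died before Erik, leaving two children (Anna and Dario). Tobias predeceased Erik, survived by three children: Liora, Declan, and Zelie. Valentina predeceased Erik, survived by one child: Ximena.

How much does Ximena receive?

The entire 280,000 passes to the descendants.
No child survives, so the initial division is made at the grandchildren's generation.
That amount (280,000) is divided into 7 shares of 40,000: Oona, Anna, Dario, Liora, Declan, Zelie, and Ximena each take 40,000.

Ximena receives 40,000.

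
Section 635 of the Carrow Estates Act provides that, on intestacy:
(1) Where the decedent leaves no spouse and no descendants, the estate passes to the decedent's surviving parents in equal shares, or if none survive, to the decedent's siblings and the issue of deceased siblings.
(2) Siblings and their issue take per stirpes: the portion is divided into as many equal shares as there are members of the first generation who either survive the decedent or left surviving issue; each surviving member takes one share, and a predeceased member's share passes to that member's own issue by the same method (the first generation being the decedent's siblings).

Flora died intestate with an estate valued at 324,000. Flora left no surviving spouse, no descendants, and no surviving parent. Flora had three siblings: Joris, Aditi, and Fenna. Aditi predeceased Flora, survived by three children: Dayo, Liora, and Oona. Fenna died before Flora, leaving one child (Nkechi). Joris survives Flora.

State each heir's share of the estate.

The entire 324,000 passes to the siblings and their issue.
That amount (324,000) is divided into 3 shares of 108,000: Joris takes 108,000; Aditi's 108,000 share passes to Aditi's issue; Fenna's 108,000 share passes to Fenna's issue.
Aditi's share (108,000) is divided into 3 shares of 36,000: Dayo, Liora, and Oona each take 36,000.
Fenna's share (108,000) passes entirely to Nkechi.

Joris: 108,000; Dayo: 36,000; Liora: 36,000; Oona: 36,000; Nkechi: 108,000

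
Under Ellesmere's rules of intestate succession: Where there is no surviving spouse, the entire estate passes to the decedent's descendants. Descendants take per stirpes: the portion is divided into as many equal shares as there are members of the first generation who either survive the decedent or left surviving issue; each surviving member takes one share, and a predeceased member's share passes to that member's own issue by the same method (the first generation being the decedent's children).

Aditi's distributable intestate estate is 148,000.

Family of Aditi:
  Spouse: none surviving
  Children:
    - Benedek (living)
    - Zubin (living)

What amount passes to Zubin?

Zubin receives 74,000.

The entire 148,000 passes to the descendants.
That amount (148,000) is divided into 2 shares of 74,000: Benedek and Zubin each take 74,000.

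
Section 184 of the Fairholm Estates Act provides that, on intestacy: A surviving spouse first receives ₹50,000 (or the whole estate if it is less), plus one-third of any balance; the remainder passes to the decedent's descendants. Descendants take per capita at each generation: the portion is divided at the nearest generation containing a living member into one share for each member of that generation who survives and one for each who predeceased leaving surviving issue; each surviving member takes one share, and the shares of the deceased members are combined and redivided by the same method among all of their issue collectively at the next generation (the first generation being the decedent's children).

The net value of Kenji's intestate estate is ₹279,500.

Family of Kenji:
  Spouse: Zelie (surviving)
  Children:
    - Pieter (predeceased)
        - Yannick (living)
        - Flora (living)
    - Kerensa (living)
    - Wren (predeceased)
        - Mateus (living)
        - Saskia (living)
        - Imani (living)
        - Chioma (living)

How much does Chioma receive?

Zelie first takes ₹50,000, leaving a balance of ₹229,500. Zelie then takes one-third of the balance (₹76,500), for a total of ₹126,500. The remaining ₹153,000 passes to the descendants.
The descendants' portion (₹153,000) is divided at the children's generation into 3 shares of ₹51,000. Kerensa takes ₹51,000. The 2 shares of the deceased (Pieter and Wren) are combined into a pool of ₹102,000.
That pool (₹102,000) is divided at the grandchildren's generation equally among Yannick, Flora, Mateus, Saskia, Imani, and Chioma: ₹17,000 each.

Chioma receives ₹17,000.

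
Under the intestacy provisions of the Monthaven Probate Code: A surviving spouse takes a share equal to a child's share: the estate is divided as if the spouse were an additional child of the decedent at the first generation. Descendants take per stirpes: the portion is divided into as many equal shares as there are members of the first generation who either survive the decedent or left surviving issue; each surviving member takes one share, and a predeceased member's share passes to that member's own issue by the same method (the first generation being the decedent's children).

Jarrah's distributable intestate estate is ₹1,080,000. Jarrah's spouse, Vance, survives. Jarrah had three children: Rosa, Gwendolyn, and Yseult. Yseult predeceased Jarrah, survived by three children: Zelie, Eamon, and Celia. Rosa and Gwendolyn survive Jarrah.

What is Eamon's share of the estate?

The spouse counts as an additional share at the children's level, so there are 4 primary shares of ₹270,000. Vance takes one such share (₹270,000).
The children's combined portion (₹810,000) is divided into 3 shares of ₹270,000: Rosa and Gwendolyn each take ₹270,000; Yseult's ₹270,000 share passes to Yseult's issue.
Yseult's share (₹270,000) is divided into 3 shares of ₹90,000: Zelie, Eamon, and Celia each take ₹90,000.

Eamon receives ₹90,000.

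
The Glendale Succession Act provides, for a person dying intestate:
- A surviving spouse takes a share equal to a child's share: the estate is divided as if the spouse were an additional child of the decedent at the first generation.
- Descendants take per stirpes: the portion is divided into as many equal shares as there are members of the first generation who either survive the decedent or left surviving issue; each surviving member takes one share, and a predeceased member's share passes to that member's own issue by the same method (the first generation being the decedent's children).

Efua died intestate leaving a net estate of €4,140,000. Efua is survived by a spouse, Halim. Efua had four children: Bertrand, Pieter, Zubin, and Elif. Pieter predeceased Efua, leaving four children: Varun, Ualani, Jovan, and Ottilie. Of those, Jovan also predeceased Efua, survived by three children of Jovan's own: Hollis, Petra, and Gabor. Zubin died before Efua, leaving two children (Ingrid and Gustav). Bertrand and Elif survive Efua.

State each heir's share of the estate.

Halim: €828,000; Bertrand: €828,000; Varun: €207,000; Ualani: €207,000; Hollis: €69,000; Petra: €69,000; Gabor: €69,000; Ottilie: €207,000; Ingrid: €414,000; Gustav: €414,000; Elif: €828,000

The spouse counts as an additional share at the children's level, so there are 5 primary shares of €828,000. Halim takes one such share (€828,000).
The children's combined portion (€3,312,000) is divided into 4 shares of €828,000: Bertrand and Elif each take €828,000; Pieter's €828,000 share passes to Pieter's issue; Zubin's €828,000 share passes to Zubin's issue.
Pieter's share (€828,000) is divided into 4 shares of €207,000: Varun, Ualani, and Ottilie each take €207,000; Jovan's €207,000 share passes to Jovan's issue.
Jovan's share (€207,000) is divided into 3 shares of €69,000: Hollis, Petra, and Gabor each take €69,000.
Zubin's share (€828,000) is divided into 2 shares of €414,000: Ingrid and Gustav each take €414,000.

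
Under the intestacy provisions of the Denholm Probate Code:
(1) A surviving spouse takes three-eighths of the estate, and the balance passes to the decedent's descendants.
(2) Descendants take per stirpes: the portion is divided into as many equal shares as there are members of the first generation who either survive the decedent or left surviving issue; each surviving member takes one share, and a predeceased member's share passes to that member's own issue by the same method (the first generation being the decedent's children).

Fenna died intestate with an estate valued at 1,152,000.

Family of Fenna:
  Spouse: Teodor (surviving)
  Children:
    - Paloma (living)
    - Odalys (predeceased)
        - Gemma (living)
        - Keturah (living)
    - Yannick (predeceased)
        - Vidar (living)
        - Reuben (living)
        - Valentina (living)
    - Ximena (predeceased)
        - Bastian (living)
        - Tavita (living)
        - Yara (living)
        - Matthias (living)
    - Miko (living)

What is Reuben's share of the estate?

Reuben receives 48,000.

Teodor takes three-eighths of 1,152,000 = 432,000. The remaining 720,000 passes to the descendants.
The descendants' portion (720,000) is divided into 5 shares of 144,000: Paloma and Miko each take 144,000; Odalys's 144,000 share passes to Odalys's issue; Yannick's 144,000 share passes to Yannick's issue; Ximena's 144,000 share passes to Ximena's issue.
Odalys's share (144,000) is divided into 2 shares of 72,000: Gemma and Keturah each take 72,000.
Yannick's share (144,000) is divided into 3 shares of 48,000: Vidar, Reuben, and Valentina each take 48,000.
Ximena's share (144,000) is divided into 4 shares of 36,000: Bastian, Tavita, Yara, and Matthias each take 36,000.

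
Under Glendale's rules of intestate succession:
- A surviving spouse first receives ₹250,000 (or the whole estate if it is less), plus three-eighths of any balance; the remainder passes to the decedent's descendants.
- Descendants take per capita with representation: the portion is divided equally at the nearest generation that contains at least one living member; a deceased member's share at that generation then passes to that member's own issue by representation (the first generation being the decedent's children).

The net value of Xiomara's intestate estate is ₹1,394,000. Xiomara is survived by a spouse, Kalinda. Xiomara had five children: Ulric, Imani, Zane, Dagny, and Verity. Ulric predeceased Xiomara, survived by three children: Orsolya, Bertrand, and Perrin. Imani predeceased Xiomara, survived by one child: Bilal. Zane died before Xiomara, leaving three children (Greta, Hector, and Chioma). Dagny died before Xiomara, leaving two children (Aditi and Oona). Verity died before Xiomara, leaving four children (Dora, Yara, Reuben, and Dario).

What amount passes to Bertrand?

Kalinda first takes ₹250,000, leaving a balance of ₹1,144,000. Kalinda then takes three-eighths of the balance (₹429,000), for a total of ₹679,000. The remaining ₹715,000 passes to the descendants.
No child survives, so the initial division is made at the grandchildren's generation.
The descendants' portion (₹715,000) is divided into 13 shares of ₹55,000: Orsolya, Bertrand, Perrin, Bilal, Greta, Hector, Chioma, Aditi, Oona, Dora, Yara, Reuben, and Dario each take ₹55,000.

Bertrand receives ₹55,000.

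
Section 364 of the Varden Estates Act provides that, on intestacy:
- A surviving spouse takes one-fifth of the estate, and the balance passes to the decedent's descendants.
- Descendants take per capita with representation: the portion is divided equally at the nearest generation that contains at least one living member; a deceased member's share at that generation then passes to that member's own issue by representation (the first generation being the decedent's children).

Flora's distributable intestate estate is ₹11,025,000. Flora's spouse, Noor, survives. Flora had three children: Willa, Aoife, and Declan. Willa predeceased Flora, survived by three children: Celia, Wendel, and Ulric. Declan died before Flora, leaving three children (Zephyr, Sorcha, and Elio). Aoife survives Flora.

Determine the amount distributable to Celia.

Celia receives ₹980,000.

Noor takes one-fifth of ₹11,025,000 = ₹2,205,000. The remaining ₹8,820,000 passes to the descendants.
The descendants' portion (₹8,820,000) is divided into 3 shares of ₹2,940,000: Aoife takes ₹2,940,000; Willa's ₹2,940,000 share passes to Willa's issue; Declan's ₹2,940,000 share passes to Declan's issue.
Willa's share (₹2,940,000) is divided into 3 shares of ₹980,000: Celia, Wendel, and Ulric each take ₹980,000.
Declan's share (₹2,940,000) is divided into 3 shares of ₹980,000: Zephyr, Sorcha, and Elio each take ₹980,000.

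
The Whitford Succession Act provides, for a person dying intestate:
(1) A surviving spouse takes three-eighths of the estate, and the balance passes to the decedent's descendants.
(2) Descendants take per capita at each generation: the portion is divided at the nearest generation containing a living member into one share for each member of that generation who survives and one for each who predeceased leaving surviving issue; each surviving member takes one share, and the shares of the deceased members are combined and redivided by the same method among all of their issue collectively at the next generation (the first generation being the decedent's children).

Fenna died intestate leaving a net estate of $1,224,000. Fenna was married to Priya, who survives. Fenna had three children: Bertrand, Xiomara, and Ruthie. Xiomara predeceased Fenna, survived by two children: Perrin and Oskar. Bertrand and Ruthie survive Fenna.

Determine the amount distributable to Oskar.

Priya takes three-eighths of $1,224,000 = $459,000. The remaining $765,000 passes to the descendants.
The descendants' portion ($765,000) is divided at the children's generation into 3 shares of $255,000. Bertrand and Ruthie each take $255,000. The remaining share for the deceased Xiomara ($255,000) is carried to the next generation.
That pool ($255,000) is divided at the grandchildren's generation equally among Perrin and Oskar: $127,500 each.

Oskar receives $127,500.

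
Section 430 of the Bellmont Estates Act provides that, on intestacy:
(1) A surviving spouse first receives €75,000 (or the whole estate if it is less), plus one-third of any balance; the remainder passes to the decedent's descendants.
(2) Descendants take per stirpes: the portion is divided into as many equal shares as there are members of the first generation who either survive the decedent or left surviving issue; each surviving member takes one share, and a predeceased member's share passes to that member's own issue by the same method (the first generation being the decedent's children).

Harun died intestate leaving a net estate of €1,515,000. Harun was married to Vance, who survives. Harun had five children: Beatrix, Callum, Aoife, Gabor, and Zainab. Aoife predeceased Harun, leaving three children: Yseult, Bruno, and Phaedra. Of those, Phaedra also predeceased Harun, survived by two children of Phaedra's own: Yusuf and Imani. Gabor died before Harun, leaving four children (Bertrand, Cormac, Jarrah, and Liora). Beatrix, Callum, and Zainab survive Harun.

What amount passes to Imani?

Vance first takes €75,000, leaving a balance of €1,440,000. Vance then takes one-third of the balance (€480,000), for a total of €555,000. The remaining €960,000 passes to the descendants.
The descendants' portion (€960,000) is divided into 5 shares of €192,000: Beatrix, Callum, and Zainab each take €192,000; Aoife's €192,000 share passes to Aoife's issue; Gabor's €192,000 share passes to Gabor's issue.
Aoife's share (€192,000) is divided into 3 shares of €64,000: Yseult and Bruno each take €64,000; Phaedra's €64,000 share passes to Phaedra's issue.
Phaedra's share (€64,000) is divided into 2 shares of €32,000: Yusuf and Imani each take €32,000.
Gabor's share (€192,000) is divided into 4 shares of €48,000: Bertrand, Cormac, Jarrah, and Liora each take €48,000.

Imani receives €32,000.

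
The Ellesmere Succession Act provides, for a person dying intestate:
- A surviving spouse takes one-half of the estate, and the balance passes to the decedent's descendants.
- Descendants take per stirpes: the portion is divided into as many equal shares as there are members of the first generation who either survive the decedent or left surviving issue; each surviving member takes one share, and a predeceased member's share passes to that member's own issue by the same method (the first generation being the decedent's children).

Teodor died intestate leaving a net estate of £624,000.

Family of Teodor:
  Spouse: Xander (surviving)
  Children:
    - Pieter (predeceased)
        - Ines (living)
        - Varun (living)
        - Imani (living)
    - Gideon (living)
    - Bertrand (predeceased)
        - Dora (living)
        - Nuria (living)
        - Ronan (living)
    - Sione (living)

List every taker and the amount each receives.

Xander: £312,000; Ines: £26,000; Varun: £26,000; Imani: £26,000; Gideon: £78,000; Dora: £26,000; Nuria: £26,000; Ronan: £26,000; Sione: £78,000

Xander takes one-half of £624,000 = £312,000. The remaining £312,000 passes to the descendants.
The descendants' portion (£312,000) is divided into 4 shares of £78,000: Gideon and Sione each take £78,000; Pieter's £78,000 share passes to Pieter's issue; Bertrand's £78,000 share passes to Bertrand's issue.
Pieter's share (£78,000) is divided into 3 shares of £26,000: Ines, Varun, and Imani each take £26,000.
Bertrand's share (£78,000) is divided into 3 shares of £26,000: Dora, Nuria, and Ronan each take £26,000.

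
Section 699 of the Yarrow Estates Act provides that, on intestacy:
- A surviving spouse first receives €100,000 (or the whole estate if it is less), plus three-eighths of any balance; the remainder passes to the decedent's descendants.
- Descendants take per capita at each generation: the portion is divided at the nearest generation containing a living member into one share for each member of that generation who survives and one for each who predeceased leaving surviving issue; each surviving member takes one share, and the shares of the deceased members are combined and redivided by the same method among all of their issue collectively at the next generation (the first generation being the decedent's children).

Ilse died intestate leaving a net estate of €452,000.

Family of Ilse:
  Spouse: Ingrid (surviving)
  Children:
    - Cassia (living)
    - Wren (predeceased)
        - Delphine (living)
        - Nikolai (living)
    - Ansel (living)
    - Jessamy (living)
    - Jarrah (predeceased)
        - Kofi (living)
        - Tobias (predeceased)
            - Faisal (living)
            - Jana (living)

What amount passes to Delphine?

Ingrid first takes €100,000, leaving a balance of €352,000. Ingrid then takes three-eighths of the balance (€132,000), for a total of €232,000. The remaining €220,000 passes to the descendants.
The descendants' portion (€220,000) is divided at the children's generation into 5 shares of €44,000. Cassia, Ansel, and Jessamy each take €44,000. The 2 shares of the deceased (Wren and Jarrah) are combined into a pool of €88,000.
That pool (€88,000) is divided at the grandchildren's generation into 4 shares of €22,000. Delphine, Nikolai, and Kofi each take €22,000. The remaining share for the deceased Tobias (€22,000) is carried to the next generation.
That pool (€22,000) is divided at the great-grandchildren's generation equally among Faisal and Jana: €11,000 each.

Delphine receives €22,000.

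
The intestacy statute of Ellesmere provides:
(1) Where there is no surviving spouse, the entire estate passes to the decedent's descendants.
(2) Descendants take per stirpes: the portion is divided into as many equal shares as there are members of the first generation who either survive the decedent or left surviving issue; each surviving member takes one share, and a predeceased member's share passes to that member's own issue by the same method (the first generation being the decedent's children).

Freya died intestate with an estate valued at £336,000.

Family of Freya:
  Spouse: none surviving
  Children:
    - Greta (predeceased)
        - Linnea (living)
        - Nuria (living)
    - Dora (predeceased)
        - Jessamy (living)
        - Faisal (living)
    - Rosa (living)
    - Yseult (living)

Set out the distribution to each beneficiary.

The entire £336,000 passes to the descendants.
That amount (£336,000) is divided into 4 shares of £84,000: Rosa and Yseult each take £84,000; Greta's £84,000 share passes to Greta's issue; Dora's £84,000 share passes to Dora's issue.
Greta's share (£84,000) is divided into 2 shares of £42,000: Linnea and Nuria each take £42,000.
Dora's share (£84,000) is divided into 2 shares of £42,000: Jessamy and Faisal each take £42,000.

Linnea: £42,000; Nuria: £42,000; Jessamy: £42,000; Faisal: £42,000; Rosa: £84,000; Yseult: £84,000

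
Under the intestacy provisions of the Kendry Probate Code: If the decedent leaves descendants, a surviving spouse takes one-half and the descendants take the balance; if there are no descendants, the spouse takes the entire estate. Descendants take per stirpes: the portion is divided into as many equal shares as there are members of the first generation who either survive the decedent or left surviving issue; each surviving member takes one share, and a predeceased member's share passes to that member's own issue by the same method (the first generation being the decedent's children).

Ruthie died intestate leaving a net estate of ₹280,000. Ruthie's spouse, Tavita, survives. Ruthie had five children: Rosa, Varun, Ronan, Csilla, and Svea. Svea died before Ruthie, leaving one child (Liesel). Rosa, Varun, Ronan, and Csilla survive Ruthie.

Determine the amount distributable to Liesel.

Liesel receives ₹28,000.

Tavita takes one-half of ₹280,000 = ₹140,000. The remaining ₹140,000 passes to the descendants.
The descendants' portion (₹140,000) is divided into 5 shares of ₹28,000: Rosa, Varun, Ronan, and Csilla each take ₹28,000; Svea's ₹28,000 share passes to Svea's issue.
Svea's share (₹28,000) passes entirely to Liesel.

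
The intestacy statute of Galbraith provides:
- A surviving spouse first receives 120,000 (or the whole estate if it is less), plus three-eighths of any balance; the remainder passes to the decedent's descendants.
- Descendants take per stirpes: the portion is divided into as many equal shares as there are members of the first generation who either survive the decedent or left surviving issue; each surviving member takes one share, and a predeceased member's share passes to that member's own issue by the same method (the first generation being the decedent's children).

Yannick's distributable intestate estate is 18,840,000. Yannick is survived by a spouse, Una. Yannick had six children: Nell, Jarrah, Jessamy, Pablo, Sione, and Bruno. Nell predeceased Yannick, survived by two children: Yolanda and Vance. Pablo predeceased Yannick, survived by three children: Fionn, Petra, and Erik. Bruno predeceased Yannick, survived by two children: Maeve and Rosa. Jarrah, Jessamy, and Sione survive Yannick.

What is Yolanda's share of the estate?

Yolanda receives 975,000.

Una first takes 120,000, leaving a balance of 18,720,000. Una then takes three-eighths of the balance (7,020,000), for a total of 7,140,000. The remaining 11,700,000 passes to the descendants.
The descendants' portion (11,700,000) is divided into 6 shares of 1,950,000: Jarrah, Jessamy, and Sione each take 1,950,000; Nell's 1,950,000 share passes to Nell's issue; Pablo's 1,950,000 share passes to Pablo's issue; Bruno's 1,950,000 share passes to Bruno's issue.
Nell's share (1,950,000) is divided into 2 shares of 975,000: Yolanda and Vance each take 975,000.
Pablo's share (1,950,000) is divided into 3 shares of 650,000: Fionn, Petra, and Erik each take 650,000.
Bruno's share (1,950,000) is divided into 2 shares of 975,000: Maeve and Rosa each take 975,000.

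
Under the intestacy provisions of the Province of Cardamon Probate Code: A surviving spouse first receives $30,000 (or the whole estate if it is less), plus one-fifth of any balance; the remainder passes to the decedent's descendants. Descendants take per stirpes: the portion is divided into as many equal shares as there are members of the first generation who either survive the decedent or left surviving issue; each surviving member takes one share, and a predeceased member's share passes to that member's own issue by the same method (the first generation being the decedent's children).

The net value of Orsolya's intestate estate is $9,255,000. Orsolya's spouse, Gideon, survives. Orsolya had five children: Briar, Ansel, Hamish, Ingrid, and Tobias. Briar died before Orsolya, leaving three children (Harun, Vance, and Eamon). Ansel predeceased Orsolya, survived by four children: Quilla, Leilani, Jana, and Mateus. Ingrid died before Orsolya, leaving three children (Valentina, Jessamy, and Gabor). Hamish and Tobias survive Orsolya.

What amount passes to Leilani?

Gideon first takes $30,000, leaving a balance of $9,225,000. Gideon then takes one-fifth of the balance ($1,845,000), for a total of $1,875,000. The remaining $7,380,000 passes to the descendants.
The descendants' portion ($7,380,000) is divided into 5 shares of $1,476,000: Hamish and Tobias each take $1,476,000; Briar's $1,476,000 share passes to Briar's issue; Ansel's $1,476,000 share passes to Ansel's issue; Ingrid's $1,476,000 share passes to Ingrid's issue.
Briar's share ($1,476,000) is divided into 3 shares of $492,000: Harun, Vance, and Eamon each take $492,000.
Ansel's share ($1,476,000) is divided into 4 shares of $369,000: Quilla, Leilani, Jana, and Mateus each take $369,000.
Ingrid's share ($1,476,000) is divided into 3 shares of $492,000: Valentina, Jessamy, and Gabor each take $492,000.

Leilani receives $369,000.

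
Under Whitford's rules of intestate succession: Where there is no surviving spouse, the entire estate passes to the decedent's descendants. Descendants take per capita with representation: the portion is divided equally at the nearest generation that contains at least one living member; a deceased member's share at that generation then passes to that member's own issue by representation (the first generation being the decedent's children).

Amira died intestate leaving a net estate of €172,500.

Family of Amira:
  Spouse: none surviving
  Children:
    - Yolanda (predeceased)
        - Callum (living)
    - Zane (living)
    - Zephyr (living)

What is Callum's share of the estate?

Callum receives €57,500.

The entire €172,500 passes to the descendants.
That amount (€172,500) is divided into 3 shares of €57,500: Zane and Zephyr each take €57,500; Yolanda's €57,500 share passes to Yolanda's issue.
Yolanda's share (€57,500) passes entirely to Callum.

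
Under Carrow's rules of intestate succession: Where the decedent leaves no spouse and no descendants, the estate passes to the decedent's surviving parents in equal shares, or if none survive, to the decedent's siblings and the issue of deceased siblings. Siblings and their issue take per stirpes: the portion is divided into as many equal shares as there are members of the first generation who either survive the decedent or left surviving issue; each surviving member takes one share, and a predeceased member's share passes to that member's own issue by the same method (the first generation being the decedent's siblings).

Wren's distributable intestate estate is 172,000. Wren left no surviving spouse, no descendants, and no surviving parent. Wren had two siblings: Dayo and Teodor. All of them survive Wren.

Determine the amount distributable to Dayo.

Dayo receives 86,000.

The entire 172,000 passes to the siblings and their issue.
That amount (172,000) is divided into 2 shares of 86,000: Dayo and Teodor each take 86,000.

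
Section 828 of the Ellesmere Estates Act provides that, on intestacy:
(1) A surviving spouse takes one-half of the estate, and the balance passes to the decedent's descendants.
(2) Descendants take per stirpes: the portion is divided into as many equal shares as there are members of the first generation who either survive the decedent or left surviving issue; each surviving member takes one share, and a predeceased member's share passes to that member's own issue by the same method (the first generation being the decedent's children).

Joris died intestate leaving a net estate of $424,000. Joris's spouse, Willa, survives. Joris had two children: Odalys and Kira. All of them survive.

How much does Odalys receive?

Willa takes one-half of $424,000 = $212,000. The remaining $212,000 passes to the descendants.
The descendants' portion ($212,000) is divided into 2 shares of $106,000: Odalys and Kira each take $106,000.

Odalys receives $106,000.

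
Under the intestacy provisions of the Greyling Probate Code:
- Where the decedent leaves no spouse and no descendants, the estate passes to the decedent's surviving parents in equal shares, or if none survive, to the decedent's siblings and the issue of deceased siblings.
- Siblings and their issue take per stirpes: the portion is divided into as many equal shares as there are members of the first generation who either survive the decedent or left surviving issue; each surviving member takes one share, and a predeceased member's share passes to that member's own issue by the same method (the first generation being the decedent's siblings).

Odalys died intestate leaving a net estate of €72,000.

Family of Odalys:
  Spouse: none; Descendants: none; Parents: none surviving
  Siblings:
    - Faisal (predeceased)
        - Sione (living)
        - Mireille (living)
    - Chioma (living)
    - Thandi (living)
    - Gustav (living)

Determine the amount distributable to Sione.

The entire €72,000 passes to the siblings and their issue.
That amount (€72,000) is divided into 4 shares of €18,000: Chioma, Thandi, and Gustav each take €18,000; Faisal's €18,000 share passes to Faisal's issue.
Faisal's share (€18,000) is divided into 2 shares of €9,000: Sione and Mireille each take €9,000.

Sione receives €9,000.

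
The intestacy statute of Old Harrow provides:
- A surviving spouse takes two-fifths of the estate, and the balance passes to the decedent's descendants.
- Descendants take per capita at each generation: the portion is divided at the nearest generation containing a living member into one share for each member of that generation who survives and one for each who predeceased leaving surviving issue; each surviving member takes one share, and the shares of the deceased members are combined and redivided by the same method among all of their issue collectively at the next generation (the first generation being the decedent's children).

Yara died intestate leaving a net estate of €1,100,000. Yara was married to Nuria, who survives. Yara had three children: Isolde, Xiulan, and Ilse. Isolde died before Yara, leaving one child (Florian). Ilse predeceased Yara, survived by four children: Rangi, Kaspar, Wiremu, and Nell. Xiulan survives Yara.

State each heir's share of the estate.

Nuria takes two-fifths of €1,100,000 = €440,000. The remaining €660,000 passes to the descendants.
The descendants' portion (€660,000) is divided at the children's generation into 3 shares of €220,000. Xiulan takes €220,000. The 2 shares of the deceased (Isolde and Ilse) are combined into a pool of €440,000.
That pool (€440,000) is divided at the grandchildren's generation equally among Florian, Rangi, Kaspar, Wiremu, and Nell: €88,000 each.

Nuria: €440,000; Florian: €88,000; Xiulan: €220,000; Rangi: €88,000; Kaspar: €88,000; Wiremu: €88,000; Nell: €88,000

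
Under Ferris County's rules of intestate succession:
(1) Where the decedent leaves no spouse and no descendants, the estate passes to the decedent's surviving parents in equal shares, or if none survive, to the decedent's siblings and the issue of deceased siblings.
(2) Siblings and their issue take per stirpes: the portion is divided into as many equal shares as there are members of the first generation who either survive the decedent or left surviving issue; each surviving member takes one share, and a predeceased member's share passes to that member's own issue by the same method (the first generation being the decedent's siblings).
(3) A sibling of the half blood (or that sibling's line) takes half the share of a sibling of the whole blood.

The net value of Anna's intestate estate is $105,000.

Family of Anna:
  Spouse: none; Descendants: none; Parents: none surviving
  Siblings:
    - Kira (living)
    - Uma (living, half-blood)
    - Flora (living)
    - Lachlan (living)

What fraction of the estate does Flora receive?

The entire $105,000 passes to the siblings and their issue.
Counting each half-blood sibling's line as half a unit, there are 7/2 units in $105,000, so one unit is $30,000. Whole-blood lines (Kira, Flora, and Lachlan) take $30,000 each; half-blood lines (Uma) take $15,000 each.

Flora receives 2/7 of the estate.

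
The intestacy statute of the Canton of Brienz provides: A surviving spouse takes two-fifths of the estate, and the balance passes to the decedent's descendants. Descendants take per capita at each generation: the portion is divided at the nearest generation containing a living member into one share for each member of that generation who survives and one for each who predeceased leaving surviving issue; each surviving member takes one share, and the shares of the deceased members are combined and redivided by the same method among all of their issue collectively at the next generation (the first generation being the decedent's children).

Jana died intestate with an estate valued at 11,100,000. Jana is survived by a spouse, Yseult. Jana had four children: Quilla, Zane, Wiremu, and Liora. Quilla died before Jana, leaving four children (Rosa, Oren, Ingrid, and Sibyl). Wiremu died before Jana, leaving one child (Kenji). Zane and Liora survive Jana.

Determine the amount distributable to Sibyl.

Sibyl receives 666,000.

Yseult takes two-fifths of 11,100,000 = 4,440,000. The remaining 6,660,000 passes to the descendants.
The descendants' portion (6,660,000) is divided at the children's generation into 4 shares of 1,665,000. Zane and Liora each take 1,665,000. The 2 shares of the deceased (Quilla and Wiremu) are combined into a pool of 3,330,000.
That pool (3,330,000) is divided at the grandchildren's generation equally among Rosa, Oren, Ingrid, Sibyl, and Kenji: 666,000 each.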